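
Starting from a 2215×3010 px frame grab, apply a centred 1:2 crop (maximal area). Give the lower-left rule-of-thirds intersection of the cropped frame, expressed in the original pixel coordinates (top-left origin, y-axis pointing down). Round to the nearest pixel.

2215/3010 > 1/2, so the 1:2 crop keeps the full height 3010 and trims width to 3010 × 1/2 = 1505.00 px.
Left offset = (2215 − 1505.00)/2 = 355.00 px; top offset = 0.
Lower-left is one-third across and two-thirds down within the crop:
x = 355.00 + 1 × 1505.00/3 ≈ 857; y = 0.00 + 2 × 3010.00/3 ≈ 2007.

(857, 2007)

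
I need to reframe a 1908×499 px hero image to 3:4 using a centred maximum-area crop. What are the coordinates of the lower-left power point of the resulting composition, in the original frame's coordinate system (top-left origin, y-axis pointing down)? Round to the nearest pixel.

1908/499 > 3/4, so the 3:4 crop keeps the full height 499 and trims width to 499 × 3/4 = 374.25 px.
Left offset = (1908 − 374.25)/2 = 766.88 px; top offset = 0.
Lower-left is one-third across and two-thirds down within the crop:
x = 766.88 + 1 × 374.25/3 ≈ 892; y = 0.00 + 2 × 499.00/3 ≈ 333.

(892, 333)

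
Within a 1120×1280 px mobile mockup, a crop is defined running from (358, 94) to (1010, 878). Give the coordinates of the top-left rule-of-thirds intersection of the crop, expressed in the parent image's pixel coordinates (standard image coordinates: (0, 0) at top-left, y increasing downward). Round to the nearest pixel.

x = 575 px, y = 355 px

Crop width = 1010 − 358 = 652 px; one third is 217.33 px.
Crop height = 878 − 94 = 784 px; one third is 261.33 px.
The top-left point is one-third across and one-third down within the crop:
x = 358 + 1 × 217.33 ≈ 575; y = 94 + 1 × 261.33 ≈ 355.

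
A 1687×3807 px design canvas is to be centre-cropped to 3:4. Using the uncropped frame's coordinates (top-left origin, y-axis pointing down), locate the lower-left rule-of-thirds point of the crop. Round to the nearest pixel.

x = 562 px, y = 2278 px

1687/3807 < 3/4, so the 3:4 crop keeps the full width 1687 and trims height to 1687 × 4/3 = 2249.33 px.
Top offset = (3807 − 2249.33)/2 = 778.83 px; left offset = 0.
Lower-left is one-third across and two-thirds down within the crop:
x = 0.00 + 1 × 1687.00/3 ≈ 562; y = 778.83 + 2 × 2249.33/3 ≈ 2278.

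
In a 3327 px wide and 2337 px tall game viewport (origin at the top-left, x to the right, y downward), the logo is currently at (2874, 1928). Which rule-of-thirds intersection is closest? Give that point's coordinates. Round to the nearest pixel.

x = 2218 px, y = 1558 px

Third lines: x ∈ {1109, 2218}, y ∈ {779, 1558}.
2874 is closer to x = 2218; 1928 is closer to y = 1558.
So the nearest intersection is the lower-right power point.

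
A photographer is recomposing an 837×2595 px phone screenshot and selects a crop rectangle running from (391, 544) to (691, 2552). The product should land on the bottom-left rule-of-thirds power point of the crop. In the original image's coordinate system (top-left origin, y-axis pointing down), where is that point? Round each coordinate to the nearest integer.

x = 491 px, y = 1883 px

Crop width = 691 − 391 = 300 px; one third is 100.00 px.
Crop height = 2552 − 544 = 2008 px; one third is 669.33 px.
The bottom-left point is one-third across and two-thirds down within the crop:
x = 391 + 1 × 100.00 ≈ 491; y = 544 + 2 × 669.33 ≈ 1883.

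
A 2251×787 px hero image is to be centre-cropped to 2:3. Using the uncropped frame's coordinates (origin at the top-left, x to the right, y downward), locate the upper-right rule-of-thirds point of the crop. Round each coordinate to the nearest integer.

2251/787 > 2/3, so the 2:3 crop keeps the full height 787 and trims width to 787 × 2/3 = 524.67 px.
Left offset = (2251 − 524.67)/2 = 863.17 px; top offset = 0.
Upper-right is two-thirds across and one-third down within the crop:
x = 863.17 + 2 × 524.67/3 ≈ 1213; y = 0.00 + 1 × 787.00/3 ≈ 262.

(1213, 262)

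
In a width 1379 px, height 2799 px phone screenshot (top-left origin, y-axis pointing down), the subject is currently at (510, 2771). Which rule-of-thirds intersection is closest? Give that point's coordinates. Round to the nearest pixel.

Third lines: x ∈ {460, 919}, y ∈ {933, 1866}.
510 is closer to x = 460; 2771 is closer to y = 1866.
So the nearest intersection is the lower-left power point.

(460, 1866)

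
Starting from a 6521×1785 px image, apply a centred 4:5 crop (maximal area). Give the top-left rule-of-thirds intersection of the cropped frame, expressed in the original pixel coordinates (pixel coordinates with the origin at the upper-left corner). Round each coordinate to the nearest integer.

6521/1785 > 4/5, so the 4:5 crop keeps the full height 1785 and trims width to 1785 × 4/5 = 1428.00 px.
Left offset = (6521 − 1428.00)/2 = 2546.50 px; top offset = 0.
Top-left is one-third across and one-third down within the crop:
x = 2546.50 + 1 × 1428.00/3 ≈ 3023; y = 0.00 + 1 × 1785.00/3 ≈ 595.

x = 3023 px, y = 595 px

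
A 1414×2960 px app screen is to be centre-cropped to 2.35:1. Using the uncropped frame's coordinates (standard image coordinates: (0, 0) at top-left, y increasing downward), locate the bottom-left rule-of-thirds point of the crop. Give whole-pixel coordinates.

1414/2960 < 2.35/1, so the 2.35:1 crop keeps the full width 1414 and trims height to 1414 × 1/2.35 = 601.70 px.
Top offset = (2960 − 601.70)/2 = 1179.15 px; left offset = 0.
Bottom-left is one-third across and two-thirds down within the crop:
x = 0.00 + 1 × 1414.00/3 ≈ 471; y = 1179.15 + 2 × 601.70/3 ≈ 1580.

x = 471 px, y = 1580 px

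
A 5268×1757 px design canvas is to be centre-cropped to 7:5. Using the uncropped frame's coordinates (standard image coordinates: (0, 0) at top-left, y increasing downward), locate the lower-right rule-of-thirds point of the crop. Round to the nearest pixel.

x = 3044 px, y = 1171 px

5268/1757 > 7/5, so the 7:5 crop keeps the full height 1757 and trims width to 1757 × 7/5 = 2459.80 px.
Left offset = (5268 − 2459.80)/2 = 1404.10 px; top offset = 0.
Lower-right is two-thirds across and two-thirds down within the crop:
x = 1404.10 + 2 × 2459.80/3 ≈ 3044; y = 0.00 + 2 × 1757.00/3 ≈ 1171.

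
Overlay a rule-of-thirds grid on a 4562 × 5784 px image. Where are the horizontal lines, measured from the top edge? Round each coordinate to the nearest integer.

5784 / 3 = 1928, so the horizontal lines sit at one and two thirds of 5784.

1928 px and 3856 px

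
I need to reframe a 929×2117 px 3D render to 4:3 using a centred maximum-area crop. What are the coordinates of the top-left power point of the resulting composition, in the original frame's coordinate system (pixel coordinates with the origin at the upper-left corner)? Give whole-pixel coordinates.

929/2117 < 4/3, so the 4:3 crop keeps the full width 929 and trims height to 929 × 3/4 = 696.75 px.
Top offset = (2117 − 696.75)/2 = 710.12 px; left offset = 0.
Top-left is one-third across and one-third down within the crop:
x = 0.00 + 1 × 929.00/3 ≈ 310; y = 710.12 + 1 × 696.75/3 ≈ 942.

(310, 942)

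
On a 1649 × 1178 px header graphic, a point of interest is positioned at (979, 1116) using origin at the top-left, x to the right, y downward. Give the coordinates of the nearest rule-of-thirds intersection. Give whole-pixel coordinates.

Third lines: x ∈ {550, 1099}, y ∈ {393, 785}.
979 is closer to x = 1099; 1116 is closer to y = 785.
So the nearest intersection is the lower-right power point.

(1099, 785)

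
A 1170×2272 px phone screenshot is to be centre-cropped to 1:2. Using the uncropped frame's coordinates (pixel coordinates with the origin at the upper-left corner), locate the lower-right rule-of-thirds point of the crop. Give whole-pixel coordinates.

1170/2272 > 1/2, so the 1:2 crop keeps the full height 2272 and trims width to 2272 × 1/2 = 1136.00 px.
Left offset = (1170 − 1136.00)/2 = 17.00 px; top offset = 0.
Lower-right is two-thirds across and two-thirds down within the crop:
x = 17.00 + 2 × 1136.00/3 ≈ 774; y = 0.00 + 2 × 2272.00/3 ≈ 1515.

(774, 1515)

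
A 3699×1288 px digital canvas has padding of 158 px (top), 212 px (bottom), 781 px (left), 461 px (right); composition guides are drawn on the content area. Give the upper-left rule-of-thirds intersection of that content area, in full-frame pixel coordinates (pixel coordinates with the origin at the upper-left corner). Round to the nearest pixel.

Content width = 3699 − 781 − 461 = 2457 px; content height = 1288 − 158 − 212 = 918 px.
Upper-left is one-third across and one-third down within the content area.
x = 781 + 1 × 2457/3 = 781 + 819.00 ≈ 1600
y = 158 + 1 × 918/3 = 158 + 306.00 ≈ 464

(1600, 464)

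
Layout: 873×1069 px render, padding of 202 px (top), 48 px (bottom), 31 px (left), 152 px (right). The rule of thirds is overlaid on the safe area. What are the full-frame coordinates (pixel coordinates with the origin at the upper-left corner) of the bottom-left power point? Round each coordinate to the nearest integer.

x = 261 px, y = 748 px

Content width = 873 − 31 − 152 = 690 px; content height = 1069 − 202 − 48 = 819 px.
Bottom-left is one-third across and two-thirds down within the safe area.
x = 31 + 1 × 690/3 = 31 + 230.00 ≈ 261
y = 202 + 2 × 819/3 = 202 + 546.00 ≈ 748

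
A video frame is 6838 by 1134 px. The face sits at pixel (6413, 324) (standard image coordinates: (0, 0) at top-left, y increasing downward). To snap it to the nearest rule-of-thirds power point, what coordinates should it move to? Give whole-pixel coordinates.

Third lines: x ∈ {2279, 4559}, y ∈ {378, 756}.
6413 is closer to x = 4559; 324 is closer to y = 378.
So the nearest intersection is the upper-right power point.

x = 4559 px, y = 378 px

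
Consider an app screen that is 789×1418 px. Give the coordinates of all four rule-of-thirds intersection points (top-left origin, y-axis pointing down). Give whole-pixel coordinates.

One third of 789 is 263; one third of 1418 is 472.67.
Vertical third lines at x = 263 and x = 526; horizontal third lines at y = 473 and y = 945.

(263, 473), (526, 473), (263, 945), (526, 945)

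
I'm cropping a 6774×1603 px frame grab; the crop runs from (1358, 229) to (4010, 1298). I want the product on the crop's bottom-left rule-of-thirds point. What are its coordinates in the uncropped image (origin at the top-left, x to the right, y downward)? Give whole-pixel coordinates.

Crop width = 4010 − 1358 = 2652 px; one third is 884.00 px.
Crop height = 1298 − 229 = 1069 px; one third is 356.33 px.
The bottom-left point is one-third across and two-thirds down within the crop:
x = 1358 + 1 × 884.00 ≈ 2242; y = 229 + 2 × 356.33 ≈ 942.

(2242, 942)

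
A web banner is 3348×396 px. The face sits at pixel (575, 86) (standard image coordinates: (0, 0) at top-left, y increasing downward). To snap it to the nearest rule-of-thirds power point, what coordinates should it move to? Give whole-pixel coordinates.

x = 1116 px, y = 132 px

Third lines: x ∈ {1116, 2232}, y ∈ {132, 264}.
575 is closer to x = 1116; 86 is closer to y = 132.
So the nearest intersection is the upper-left power point.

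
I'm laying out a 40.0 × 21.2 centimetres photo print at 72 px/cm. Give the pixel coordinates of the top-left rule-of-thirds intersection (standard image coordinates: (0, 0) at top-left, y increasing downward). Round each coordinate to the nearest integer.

(960, 509)

In pixels the canvas is 40.0 × 72 = 2880 wide and 21.2 × 72 = 1526.4 tall.
The top-left point is one-third across and one-third down:
x = 1 × 2880/3 ≈ 960; y = 1 × 1526.4/3 ≈ 509.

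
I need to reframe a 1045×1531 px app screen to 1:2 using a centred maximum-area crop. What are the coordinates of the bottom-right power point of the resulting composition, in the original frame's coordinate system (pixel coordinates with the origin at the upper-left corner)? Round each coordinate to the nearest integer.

(650, 1021)

1045/1531 > 1/2, so the 1:2 crop keeps the full height 1531 and trims width to 1531 × 1/2 = 765.50 px.
Left offset = (1045 − 765.50)/2 = 139.75 px; top offset = 0.
Bottom-right is two-thirds across and two-thirds down within the crop:
x = 139.75 + 2 × 765.50/3 ≈ 650; y = 0.00 + 2 × 1531.00/3 ≈ 1021.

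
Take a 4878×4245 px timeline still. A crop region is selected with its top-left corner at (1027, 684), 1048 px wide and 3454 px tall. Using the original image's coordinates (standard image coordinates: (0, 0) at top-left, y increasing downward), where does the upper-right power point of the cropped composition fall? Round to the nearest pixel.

One third of the crop width 1048 is 349.33 px.
One third of the crop height 3454 is 1151.33 px.
The upper-right point is two-thirds across and one-third down within the crop:
x = 1027 + 2 × 349.33 ≈ 1726; y = 684 + 1 × 1151.33 ≈ 1835.

x = 1726 px, y = 1835 px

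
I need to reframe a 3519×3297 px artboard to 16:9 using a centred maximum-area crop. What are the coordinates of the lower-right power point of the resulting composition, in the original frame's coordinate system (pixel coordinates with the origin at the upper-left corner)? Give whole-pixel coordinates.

x = 2346 px, y = 1978 px

3519/3297 < 16/9, so the 16:9 crop keeps the full width 3519 and trims height to 3519 × 9/16 = 1979.44 px.
Top offset = (3297 − 1979.44)/2 = 658.78 px; left offset = 0.
Lower-right is two-thirds across and two-thirds down within the crop:
x = 0.00 + 2 × 3519.00/3 ≈ 2346; y = 658.78 + 2 × 1979.44/3 ≈ 1978.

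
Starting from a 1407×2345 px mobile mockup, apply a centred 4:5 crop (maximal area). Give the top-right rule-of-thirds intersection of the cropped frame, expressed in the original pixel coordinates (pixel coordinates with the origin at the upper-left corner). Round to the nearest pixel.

1407/2345 < 4/5, so the 4:5 crop keeps the full width 1407 and trims height to 1407 × 5/4 = 1758.75 px.
Top offset = (2345 − 1758.75)/2 = 293.12 px; left offset = 0.
Top-right is two-thirds across and one-third down within the crop:
x = 0.00 + 2 × 1407.00/3 ≈ 938; y = 293.12 + 1 × 1758.75/3 ≈ 879.

x = 938 px, y = 879 px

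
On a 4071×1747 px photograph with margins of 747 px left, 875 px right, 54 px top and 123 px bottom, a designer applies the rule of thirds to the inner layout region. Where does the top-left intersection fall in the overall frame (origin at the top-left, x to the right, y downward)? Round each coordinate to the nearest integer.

(1563, 577)

Content width = 4071 − 747 − 875 = 2449 px; content height = 1747 − 54 − 123 = 1570 px.
Top-left is one-third across and one-third down within the inner layout region.
x = 747 + 1 × 2449/3 = 747 + 816.33 ≈ 1563
y = 54 + 1 × 1570/3 = 54 + 523.33 ≈ 577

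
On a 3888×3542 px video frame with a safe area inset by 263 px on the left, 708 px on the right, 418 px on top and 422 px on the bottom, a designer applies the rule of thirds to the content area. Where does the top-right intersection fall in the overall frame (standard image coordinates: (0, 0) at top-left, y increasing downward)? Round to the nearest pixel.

Content width = 3888 − 263 − 708 = 2917 px; content height = 3542 − 418 − 422 = 2702 px.
Top-right is two-thirds across and one-third down within the content area.
x = 263 + 2 × 2917/3 = 263 + 1944.67 ≈ 2208
y = 418 + 1 × 2702/3 = 418 + 900.67 ≈ 1319

x = 2208 px, y = 1319 px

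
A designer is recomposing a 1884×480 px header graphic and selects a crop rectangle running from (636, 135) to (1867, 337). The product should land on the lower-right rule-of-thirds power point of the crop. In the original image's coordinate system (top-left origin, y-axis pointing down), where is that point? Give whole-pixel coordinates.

x = 1457 px, y = 270 px

Crop width = 1867 − 636 = 1231 px; one third is 410.33 px.
Crop height = 337 − 135 = 202 px; one third is 67.33 px.
The lower-right point is two-thirds across and two-thirds down within the crop:
x = 636 + 2 × 410.33 ≈ 1457; y = 135 + 2 × 67.33 ≈ 270.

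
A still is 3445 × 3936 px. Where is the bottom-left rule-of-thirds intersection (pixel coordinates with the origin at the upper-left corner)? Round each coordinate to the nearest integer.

(1148, 2624)

The bottom-left point sits one-third of the way across and two-thirds of the way down.
x = 1 × 3445/3 ≈ 1148; y = 2 × 3936/3 ≈ 2624.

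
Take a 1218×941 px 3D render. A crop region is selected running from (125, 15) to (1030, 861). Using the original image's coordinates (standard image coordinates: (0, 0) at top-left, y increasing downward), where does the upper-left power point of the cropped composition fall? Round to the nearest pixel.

(427, 297)

Crop width = 1030 − 125 = 905 px; one third is 301.67 px.
Crop height = 861 − 15 = 846 px; one third is 282.00 px.
The upper-left point is one-third across and one-third down within the crop:
x = 125 + 1 × 301.67 ≈ 427; y = 15 + 1 × 282.00 ≈ 297.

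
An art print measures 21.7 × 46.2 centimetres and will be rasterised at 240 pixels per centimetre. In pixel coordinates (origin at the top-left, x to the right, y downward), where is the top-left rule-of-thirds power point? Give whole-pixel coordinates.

(1736, 3696)

In pixels the canvas is 21.7 × 240 = 5208 wide and 46.2 × 240 = 11088 tall.
The top-left point is one-third across and one-third down:
x = 1 × 5208/3 ≈ 1736; y = 1 × 11088/3 ≈ 3696.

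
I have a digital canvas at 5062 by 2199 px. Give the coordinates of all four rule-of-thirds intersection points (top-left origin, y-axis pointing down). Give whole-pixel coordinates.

One third of 5062 is 1687.33; one third of 2199 is 733.
Vertical third lines at x = 1687 and x = 3375; horizontal third lines at y = 733 and y = 1466.

(1687, 733), (3375, 733), (1687, 1466), (3375, 1466)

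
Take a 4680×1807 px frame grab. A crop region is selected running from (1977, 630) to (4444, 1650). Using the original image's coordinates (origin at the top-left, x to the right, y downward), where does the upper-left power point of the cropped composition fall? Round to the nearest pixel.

Crop width = 4444 − 1977 = 2467 px; one third is 822.33 px.
Crop height = 1650 − 630 = 1020 px; one third is 340.00 px.
The upper-left point is one-third across and one-third down within the crop:
x = 1977 + 1 × 822.33 ≈ 2799; y = 630 + 1 × 340.00 ≈ 970.

(2799, 970)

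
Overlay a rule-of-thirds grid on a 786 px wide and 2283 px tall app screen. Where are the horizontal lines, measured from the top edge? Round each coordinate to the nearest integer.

2283 / 3 = 761, so the horizontal lines sit at one and two thirds of 2283.

761 px and 1522 px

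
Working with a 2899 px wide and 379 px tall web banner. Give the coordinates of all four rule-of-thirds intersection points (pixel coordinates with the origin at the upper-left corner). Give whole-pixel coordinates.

(966, 126), (1933, 126), (966, 253), (1933, 253)

One third of 2899 is 966.33; one third of 379 is 126.33.
Vertical third lines at x = 966 and x = 1933; horizontal third lines at y = 126 and y = 253.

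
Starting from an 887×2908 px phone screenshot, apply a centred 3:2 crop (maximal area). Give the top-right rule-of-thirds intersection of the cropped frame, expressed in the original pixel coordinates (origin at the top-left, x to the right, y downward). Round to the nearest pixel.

887/2908 < 3/2, so the 3:2 crop keeps the full width 887 and trims height to 887 × 2/3 = 591.33 px.
Top offset = (2908 − 591.33)/2 = 1158.33 px; left offset = 0.
Top-right is two-thirds across and one-third down within the crop:
x = 0.00 + 2 × 887.00/3 ≈ 591; y = 1158.33 + 1 × 591.33/3 ≈ 1355.

x = 591 px, y = 1355 px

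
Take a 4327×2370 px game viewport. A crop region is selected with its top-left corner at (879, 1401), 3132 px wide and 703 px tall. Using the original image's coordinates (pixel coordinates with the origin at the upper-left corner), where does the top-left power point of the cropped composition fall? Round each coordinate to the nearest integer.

One third of the crop width 3132 is 1044.00 px.
One third of the crop height 703 is 234.33 px.
The top-left point is one-third across and one-third down within the crop:
x = 879 + 1 × 1044.00 ≈ 1923; y = 1401 + 1 × 234.33 ≈ 1635.

x = 1923 px, y = 1635 px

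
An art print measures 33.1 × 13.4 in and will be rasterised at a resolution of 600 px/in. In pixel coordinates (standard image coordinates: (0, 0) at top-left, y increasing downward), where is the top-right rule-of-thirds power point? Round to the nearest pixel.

In pixels the canvas is 33.1 × 600 = 19860 wide and 13.4 × 600 = 8040 tall.
The top-right point is two-thirds across and one-third down:
x = 2 × 19860/3 ≈ 13240; y = 1 × 8040/3 ≈ 2680.

(13240, 2680)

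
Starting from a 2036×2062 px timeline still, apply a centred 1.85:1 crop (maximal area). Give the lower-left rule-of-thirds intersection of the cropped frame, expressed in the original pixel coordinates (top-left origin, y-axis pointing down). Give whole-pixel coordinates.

2036/2062 < 1.85/1, so the 1.85:1 crop keeps the full width 2036 and trims height to 2036 × 1/1.85 = 1100.54 px.
Top offset = (2062 − 1100.54)/2 = 480.73 px; left offset = 0.
Lower-left is one-third across and two-thirds down within the crop:
x = 0.00 + 1 × 2036.00/3 ≈ 679; y = 480.73 + 2 × 1100.54/3 ≈ 1214.

(679, 1214)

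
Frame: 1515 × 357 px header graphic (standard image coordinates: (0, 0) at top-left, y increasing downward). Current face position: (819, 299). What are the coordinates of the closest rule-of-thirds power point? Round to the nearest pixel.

(1010, 238)

Third lines: x ∈ {505, 1010}, y ∈ {119, 238}.
819 is closer to x = 1010; 299 is closer to y = 238.
So the nearest intersection is the lower-right power point.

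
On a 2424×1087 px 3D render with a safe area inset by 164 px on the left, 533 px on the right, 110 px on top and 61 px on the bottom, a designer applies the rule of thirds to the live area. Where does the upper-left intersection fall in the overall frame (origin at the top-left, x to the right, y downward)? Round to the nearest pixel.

(740, 415)

Content width = 2424 − 164 − 533 = 1727 px; content height = 1087 − 110 − 61 = 916 px.
Upper-left is one-third across and one-third down within the live area.
x = 164 + 1 × 1727/3 = 164 + 575.67 ≈ 740
y = 110 + 1 × 916/3 = 110 + 305.33 ≈ 415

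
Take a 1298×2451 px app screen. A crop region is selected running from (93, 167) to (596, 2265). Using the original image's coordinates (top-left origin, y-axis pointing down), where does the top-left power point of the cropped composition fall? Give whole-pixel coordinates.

(261, 866)

Crop width = 596 − 93 = 503 px; one third is 167.67 px.
Crop height = 2265 − 167 = 2098 px; one third is 699.33 px.
The top-left point is one-third across and one-third down within the crop:
x = 93 + 1 × 167.67 ≈ 261; y = 167 + 1 × 699.33 ≈ 866.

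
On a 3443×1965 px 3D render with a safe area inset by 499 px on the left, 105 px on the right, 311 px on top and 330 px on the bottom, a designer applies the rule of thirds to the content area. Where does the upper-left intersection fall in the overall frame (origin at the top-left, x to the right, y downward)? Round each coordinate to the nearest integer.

Content width = 3443 − 499 − 105 = 2839 px; content height = 1965 − 311 − 330 = 1324 px.
Upper-left is one-third across and one-third down within the content area.
x = 499 + 1 × 2839/3 = 499 + 946.33 ≈ 1445
y = 311 + 1 × 1324/3 = 311 + 441.33 ≈ 752

(1445, 752)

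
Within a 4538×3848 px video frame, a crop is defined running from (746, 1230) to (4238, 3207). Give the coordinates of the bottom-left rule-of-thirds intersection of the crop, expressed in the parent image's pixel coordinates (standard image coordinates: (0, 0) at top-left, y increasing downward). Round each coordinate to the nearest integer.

Crop width = 4238 − 746 = 3492 px; one third is 1164.00 px.
Crop height = 3207 − 1230 = 1977 px; one third is 659.00 px.
The bottom-left point is one-third across and two-thirds down within the crop:
x = 746 + 1 × 1164.00 ≈ 1910; y = 1230 + 2 × 659.00 ≈ 2548.

(1910, 2548)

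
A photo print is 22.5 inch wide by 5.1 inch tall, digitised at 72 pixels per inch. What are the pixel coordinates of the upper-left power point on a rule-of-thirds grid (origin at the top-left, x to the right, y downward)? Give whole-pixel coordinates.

In pixels the canvas is 22.5 × 72 = 1620 wide and 5.1 × 72 = 367.2 tall.
The upper-left point is one-third across and one-third down:
x = 1 × 1620/3 ≈ 540; y = 1 × 367.2/3 ≈ 122.

(540, 122)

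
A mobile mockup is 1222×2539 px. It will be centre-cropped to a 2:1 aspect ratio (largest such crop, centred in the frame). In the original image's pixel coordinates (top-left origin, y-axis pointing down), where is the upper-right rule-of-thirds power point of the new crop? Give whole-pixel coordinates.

1222/2539 < 2/1, so the 2:1 crop keeps the full width 1222 and trims height to 1222 × 1/2 = 611.00 px.
Top offset = (2539 − 611.00)/2 = 964.00 px; left offset = 0.
Upper-right is two-thirds across and one-third down within the crop:
x = 0.00 + 2 × 1222.00/3 ≈ 815; y = 964.00 + 1 × 611.00/3 ≈ 1168.

(815, 1168)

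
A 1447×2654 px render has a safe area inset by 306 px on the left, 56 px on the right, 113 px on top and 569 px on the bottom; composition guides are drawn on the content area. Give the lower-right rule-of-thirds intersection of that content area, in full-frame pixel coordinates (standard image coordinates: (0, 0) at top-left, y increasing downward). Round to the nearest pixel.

Content width = 1447 − 306 − 56 = 1085 px; content height = 2654 − 113 − 569 = 1972 px.
Lower-right is two-thirds across and two-thirds down within the content area.
x = 306 + 2 × 1085/3 = 306 + 723.33 ≈ 1029
y = 113 + 2 × 1972/3 = 113 + 1314.67 ≈ 1428

(1029, 1428)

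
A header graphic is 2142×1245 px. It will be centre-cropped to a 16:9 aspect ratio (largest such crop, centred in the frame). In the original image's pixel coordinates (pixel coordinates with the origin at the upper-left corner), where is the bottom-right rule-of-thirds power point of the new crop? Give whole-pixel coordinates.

(1428, 823)

2142/1245 < 16/9, so the 16:9 crop keeps the full width 2142 and trims height to 2142 × 9/16 = 1204.88 px.
Top offset = (1245 − 1204.88)/2 = 20.06 px; left offset = 0.
Bottom-right is two-thirds across and two-thirds down within the crop:
x = 0.00 + 2 × 2142.00/3 ≈ 1428; y = 20.06 + 2 × 1204.88/3 ≈ 823.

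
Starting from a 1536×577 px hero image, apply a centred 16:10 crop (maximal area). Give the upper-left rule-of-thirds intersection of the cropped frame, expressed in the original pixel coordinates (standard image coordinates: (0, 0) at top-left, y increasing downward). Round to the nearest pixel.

1536/577 > 16/10, so the 16:10 crop keeps the full height 577 and trims width to 577 × 16/10 = 923.20 px.
Left offset = (1536 − 923.20)/2 = 306.40 px; top offset = 0.
Upper-left is one-third across and one-third down within the crop:
x = 306.40 + 1 × 923.20/3 ≈ 614; y = 0.00 + 1 × 577.00/3 ≈ 192.

(614, 192)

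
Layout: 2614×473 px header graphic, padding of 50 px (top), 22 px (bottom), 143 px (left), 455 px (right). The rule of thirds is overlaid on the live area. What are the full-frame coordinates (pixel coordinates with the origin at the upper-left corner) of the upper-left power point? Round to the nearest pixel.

(815, 184)

Content width = 2614 − 143 − 455 = 2016 px; content height = 473 − 50 − 22 = 401 px.
Upper-left is one-third across and one-third down within the live area.
x = 143 + 1 × 2016/3 = 143 + 672.00 ≈ 815
y = 50 + 1 × 401/3 = 50 + 133.67 ≈ 184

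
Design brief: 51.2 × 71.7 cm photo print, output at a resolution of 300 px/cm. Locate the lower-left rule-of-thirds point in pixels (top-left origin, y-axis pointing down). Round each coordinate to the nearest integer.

In pixels the canvas is 51.2 × 300 = 15360 wide and 71.7 × 300 = 21510 tall.
The lower-left point is one-third across and two-thirds down:
x = 1 × 15360/3 ≈ 5120; y = 2 × 21510/3 ≈ 14340.

(5120, 14340)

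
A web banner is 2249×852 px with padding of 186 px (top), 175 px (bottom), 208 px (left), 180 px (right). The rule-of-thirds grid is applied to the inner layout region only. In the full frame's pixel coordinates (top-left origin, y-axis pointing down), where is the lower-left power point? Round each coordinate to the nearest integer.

(828, 513)

Content width = 2249 − 208 − 180 = 1861 px; content height = 852 − 186 − 175 = 491 px.
Lower-left is one-third across and two-thirds down within the inner layout region.
x = 208 + 1 × 1861/3 = 208 + 620.33 ≈ 828
y = 186 + 2 × 491/3 = 186 + 327.33 ≈ 513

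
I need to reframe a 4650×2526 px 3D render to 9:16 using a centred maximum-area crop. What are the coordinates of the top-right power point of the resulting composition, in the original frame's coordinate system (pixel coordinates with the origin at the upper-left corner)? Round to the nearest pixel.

4650/2526 > 9/16, so the 9:16 crop keeps the full height 2526 and trims width to 2526 × 9/16 = 1420.88 px.
Left offset = (4650 − 1420.88)/2 = 1614.56 px; top offset = 0.
Top-right is two-thirds across and one-third down within the crop:
x = 1614.56 + 2 × 1420.88/3 ≈ 2562; y = 0.00 + 1 × 2526.00/3 ≈ 842.

x = 2562 px, y = 842 px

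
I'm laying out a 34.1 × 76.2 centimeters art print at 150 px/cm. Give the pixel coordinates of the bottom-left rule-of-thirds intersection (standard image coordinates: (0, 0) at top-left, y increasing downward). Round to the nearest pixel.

x = 1705 px, y = 7620 px

In pixels the canvas is 34.1 × 150 = 5115 wide and 76.2 × 150 = 11430 tall.
The bottom-left point is one-third across and two-thirds down:
x = 1 × 5115/3 ≈ 1705; y = 2 × 11430/3 ≈ 7620.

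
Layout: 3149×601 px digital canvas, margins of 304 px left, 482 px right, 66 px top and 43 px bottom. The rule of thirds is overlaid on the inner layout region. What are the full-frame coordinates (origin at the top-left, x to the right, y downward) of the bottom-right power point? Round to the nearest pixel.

Content width = 3149 − 304 − 482 = 2363 px; content height = 601 − 66 − 43 = 492 px.
Bottom-right is two-thirds across and two-thirds down within the inner layout region.
x = 304 + 2 × 2363/3 = 304 + 1575.33 ≈ 1879
y = 66 + 2 × 492/3 = 66 + 328.00 ≈ 394

x = 1879 px, y = 394 px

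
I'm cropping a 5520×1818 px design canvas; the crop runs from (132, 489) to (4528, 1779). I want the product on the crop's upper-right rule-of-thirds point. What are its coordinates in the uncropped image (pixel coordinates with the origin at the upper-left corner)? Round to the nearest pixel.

Crop width = 4528 − 132 = 4396 px; one third is 1465.33 px.
Crop height = 1779 − 489 = 1290 px; one third is 430.00 px.
The upper-right point is two-thirds across and one-third down within the crop:
x = 132 + 2 × 1465.33 ≈ 3063; y = 489 + 1 × 430.00 ≈ 919.

x = 3063 px, y = 919 px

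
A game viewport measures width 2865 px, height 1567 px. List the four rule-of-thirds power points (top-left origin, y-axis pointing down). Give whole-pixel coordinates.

(955, 522), (1910, 522), (955, 1045), (1910, 1045)

One third of 2865 is 955; one third of 1567 is 522.33.
Vertical third lines at x = 955 and x = 1910; horizontal third lines at y = 522 and y = 1045.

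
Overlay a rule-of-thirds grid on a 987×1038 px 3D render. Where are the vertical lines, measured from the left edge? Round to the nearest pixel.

x = 329 px and x = 658 px

987 / 3 = 329, so the vertical lines sit at one and two thirds of 987.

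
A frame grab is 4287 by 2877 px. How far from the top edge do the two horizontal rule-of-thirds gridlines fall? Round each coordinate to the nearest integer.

959 px and 1918 px

2877 / 3 = 959, so the horizontal lines sit at one and two thirds of 2877.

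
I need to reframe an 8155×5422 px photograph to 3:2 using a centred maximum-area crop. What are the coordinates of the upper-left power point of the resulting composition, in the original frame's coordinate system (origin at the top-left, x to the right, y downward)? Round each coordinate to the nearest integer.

x = 2722 px, y = 1807 px

8155/5422 > 3/2, so the 3:2 crop keeps the full height 5422 and trims width to 5422 × 3/2 = 8133.00 px.
Left offset = (8155 − 8133.00)/2 = 11.00 px; top offset = 0.
Upper-left is one-third across and one-third down within the crop:
x = 11.00 + 1 × 8133.00/3 ≈ 2722; y = 0.00 + 1 × 5422.00/3 ≈ 1807.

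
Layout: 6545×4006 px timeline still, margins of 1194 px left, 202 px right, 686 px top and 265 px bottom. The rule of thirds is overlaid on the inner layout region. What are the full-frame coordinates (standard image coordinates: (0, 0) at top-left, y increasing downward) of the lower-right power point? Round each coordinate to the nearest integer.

Content width = 6545 − 1194 − 202 = 5149 px; content height = 4006 − 686 − 265 = 3055 px.
Lower-right is two-thirds across and two-thirds down within the inner layout region.
x = 1194 + 2 × 5149/3 = 1194 + 3432.67 ≈ 4627
y = 686 + 2 × 3055/3 = 686 + 2036.67 ≈ 2723

x = 4627 px, y = 2723 px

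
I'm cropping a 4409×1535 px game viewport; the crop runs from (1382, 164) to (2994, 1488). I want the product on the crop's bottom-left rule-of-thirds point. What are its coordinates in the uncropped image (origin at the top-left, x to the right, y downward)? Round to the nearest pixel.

Crop width = 2994 − 1382 = 1612 px; one third is 537.33 px.
Crop height = 1488 − 164 = 1324 px; one third is 441.33 px.
The bottom-left point is one-third across and two-thirds down within the crop:
x = 1382 + 1 × 537.33 ≈ 1919; y = 164 + 2 × 441.33 ≈ 1047.

x = 1919 px, y = 1047 px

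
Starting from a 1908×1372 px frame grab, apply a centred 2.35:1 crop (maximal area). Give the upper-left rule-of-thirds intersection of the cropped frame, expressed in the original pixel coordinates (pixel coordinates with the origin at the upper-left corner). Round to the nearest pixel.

x = 636 px, y = 551 px

1908/1372 < 2.35/1, so the 2.35:1 crop keeps the full width 1908 and trims height to 1908 × 1/2.35 = 811.91 px.
Top offset = (1372 − 811.91)/2 = 280.04 px; left offset = 0.
Upper-left is one-third across and one-third down within the crop:
x = 0.00 + 1 × 1908.00/3 ≈ 636; y = 280.04 + 1 × 811.91/3 ≈ 551.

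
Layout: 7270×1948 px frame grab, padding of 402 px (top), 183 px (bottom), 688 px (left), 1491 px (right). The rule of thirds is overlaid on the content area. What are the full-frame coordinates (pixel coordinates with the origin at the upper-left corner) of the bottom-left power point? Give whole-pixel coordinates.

(2385, 1311)

Content width = 7270 − 688 − 1491 = 5091 px; content height = 1948 − 402 − 183 = 1363 px.
Bottom-left is one-third across and two-thirds down within the content area.
x = 688 + 1 × 5091/3 = 688 + 1697.00 ≈ 2385
y = 402 + 2 × 1363/3 = 402 + 908.67 ≈ 1311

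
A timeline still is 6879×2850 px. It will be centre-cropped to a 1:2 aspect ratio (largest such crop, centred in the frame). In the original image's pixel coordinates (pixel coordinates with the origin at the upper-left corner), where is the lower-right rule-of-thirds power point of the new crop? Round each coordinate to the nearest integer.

x = 3677 px, y = 1900 px

6879/2850 > 1/2, so the 1:2 crop keeps the full height 2850 and trims width to 2850 × 1/2 = 1425.00 px.
Left offset = (6879 − 1425.00)/2 = 2727.00 px; top offset = 0.
Lower-right is two-thirds across and two-thirds down within the crop:
x = 2727.00 + 2 × 1425.00/3 ≈ 3677; y = 0.00 + 2 × 2850.00/3 ≈ 1900.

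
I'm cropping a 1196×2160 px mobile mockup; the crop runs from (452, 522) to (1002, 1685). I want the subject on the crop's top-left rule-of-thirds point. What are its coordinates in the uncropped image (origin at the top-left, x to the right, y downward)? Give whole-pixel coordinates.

Crop width = 1002 − 452 = 550 px; one third is 183.33 px.
Crop height = 1685 − 522 = 1163 px; one third is 387.67 px.
The top-left point is one-third across and one-third down within the crop:
x = 452 + 1 × 183.33 ≈ 635; y = 522 + 1 × 387.67 ≈ 910.

x = 635 px, y = 910 px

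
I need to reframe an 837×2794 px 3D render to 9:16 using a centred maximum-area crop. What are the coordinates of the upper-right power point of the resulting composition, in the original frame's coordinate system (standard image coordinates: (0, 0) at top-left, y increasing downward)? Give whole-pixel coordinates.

837/2794 < 9/16, so the 9:16 crop keeps the full width 837 and trims height to 837 × 16/9 = 1488.00 px.
Top offset = (2794 − 1488.00)/2 = 653.00 px; left offset = 0.
Upper-right is two-thirds across and one-third down within the crop:
x = 0.00 + 2 × 837.00/3 ≈ 558; y = 653.00 + 1 × 1488.00/3 ≈ 1149.

(558, 1149)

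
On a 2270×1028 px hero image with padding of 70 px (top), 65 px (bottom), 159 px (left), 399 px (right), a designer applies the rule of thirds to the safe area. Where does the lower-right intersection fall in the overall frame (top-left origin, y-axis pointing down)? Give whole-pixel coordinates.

(1300, 665)

Content width = 2270 − 159 − 399 = 1712 px; content height = 1028 − 70 − 65 = 893 px.
Lower-right is two-thirds across and two-thirds down within the safe area.
x = 159 + 2 × 1712/3 = 159 + 1141.33 ≈ 1300
y = 70 + 2 × 893/3 = 70 + 595.33 ≈ 665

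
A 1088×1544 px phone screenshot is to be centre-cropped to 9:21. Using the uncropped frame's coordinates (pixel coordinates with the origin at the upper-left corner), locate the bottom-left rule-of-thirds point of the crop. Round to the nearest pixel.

1088/1544 > 9/21, so the 9:21 crop keeps the full height 1544 and trims width to 1544 × 9/21 = 661.71 px.
Left offset = (1088 − 661.71)/2 = 213.14 px; top offset = 0.
Bottom-left is one-third across and two-thirds down within the crop:
x = 213.14 + 1 × 661.71/3 ≈ 434; y = 0.00 + 2 × 1544.00/3 ≈ 1029.

(434, 1029)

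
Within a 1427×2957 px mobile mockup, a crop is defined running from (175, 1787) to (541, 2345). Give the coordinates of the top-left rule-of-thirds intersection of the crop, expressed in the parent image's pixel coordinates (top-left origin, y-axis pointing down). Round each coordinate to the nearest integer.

Crop width = 541 − 175 = 366 px; one third is 122.00 px.
Crop height = 2345 − 1787 = 558 px; one third is 186.00 px.
The top-left point is one-third across and one-third down within the crop:
x = 175 + 1 × 122.00 ≈ 297; y = 1787 + 1 × 186.00 ≈ 1973.

(297, 1973)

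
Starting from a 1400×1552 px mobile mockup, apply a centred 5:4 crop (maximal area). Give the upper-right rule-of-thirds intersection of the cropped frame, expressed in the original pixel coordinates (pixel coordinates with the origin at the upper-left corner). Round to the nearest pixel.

x = 933 px, y = 589 px

1400/1552 < 5/4, so the 5:4 crop keeps the full width 1400 and trims height to 1400 × 4/5 = 1120.00 px.
Top offset = (1552 − 1120.00)/2 = 216.00 px; left offset = 0.
Upper-right is two-thirds across and one-third down within the crop:
x = 0.00 + 2 × 1400.00/3 ≈ 933; y = 216.00 + 1 × 1120.00/3 ≈ 589.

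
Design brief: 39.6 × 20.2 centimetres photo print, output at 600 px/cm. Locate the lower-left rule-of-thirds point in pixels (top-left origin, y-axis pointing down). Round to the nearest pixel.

In pixels the canvas is 39.6 × 600 = 23760 wide and 20.2 × 600 = 12120 tall.
The lower-left point is one-third across and two-thirds down:
x = 1 × 23760/3 ≈ 7920; y = 2 × 12120/3 ≈ 8080.

(7920, 8080)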